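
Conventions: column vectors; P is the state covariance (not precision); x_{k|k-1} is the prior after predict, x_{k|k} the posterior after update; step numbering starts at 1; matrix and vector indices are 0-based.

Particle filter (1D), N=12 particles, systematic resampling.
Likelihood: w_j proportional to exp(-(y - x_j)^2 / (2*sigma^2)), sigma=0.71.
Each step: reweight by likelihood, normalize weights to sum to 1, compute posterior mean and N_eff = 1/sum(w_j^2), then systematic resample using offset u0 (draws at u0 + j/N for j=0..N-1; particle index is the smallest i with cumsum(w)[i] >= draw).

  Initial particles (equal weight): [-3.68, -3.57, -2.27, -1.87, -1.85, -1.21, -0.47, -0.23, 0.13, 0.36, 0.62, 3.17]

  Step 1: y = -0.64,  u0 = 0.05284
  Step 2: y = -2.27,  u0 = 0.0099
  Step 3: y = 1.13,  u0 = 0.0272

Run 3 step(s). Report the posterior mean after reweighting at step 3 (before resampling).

step 1: w=[0.0000, 0.0000, 0.0171, 0.0530, 0.0557, 0.1723, 0.2311, 0.2013, 0.1321, 0.0882, 0.0492, 0.0000]  mean=-0.5250  Neff=6.3511  idx=[3, 5, 5, 6, 6, 6, 7, 7, 7, 8, 9, 10]
step 2: w=[0.5070, 0.1949, 0.1949, 0.0239, 0.0239, 0.0239, 0.0096, 0.0096, 0.0096, 0.0020, 0.0006, 0.0002]  mean=-1.4595  Neff=2.9849  idx=[0, 0, 0, 0, 0, 0, 1, 1, 1, 2, 2, 4]
step 3: w=[0.0013, 0.0013, 0.0013, 0.0013, 0.0013, 0.0013, 0.0431, 0.0431, 0.0431, 0.0431, 0.0431, 0.7767]  mean=-0.6404  Neff=1.6324  idx=[6, 8, 10, 11, 11, 11, 11, 11, 11, 11, 11, 11]

post_mean = -0.6404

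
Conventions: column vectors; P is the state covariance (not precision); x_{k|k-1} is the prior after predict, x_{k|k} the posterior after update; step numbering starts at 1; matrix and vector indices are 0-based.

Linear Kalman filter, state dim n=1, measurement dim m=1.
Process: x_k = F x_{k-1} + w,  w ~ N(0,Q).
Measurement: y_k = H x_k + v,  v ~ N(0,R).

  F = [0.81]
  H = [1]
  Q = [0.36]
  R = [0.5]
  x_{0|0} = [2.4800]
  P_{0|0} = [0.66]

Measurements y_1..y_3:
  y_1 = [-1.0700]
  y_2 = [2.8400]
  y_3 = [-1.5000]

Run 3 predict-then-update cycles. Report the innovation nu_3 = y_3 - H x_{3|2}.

innov = [-2.7538]

step 1: x^-=[2.0088]  P^-=[0.7930]  S=[1.2930]  K=[0.6133]  nu=[-3.0788]  x^+=[0.1205]  P^+=[0.3067]
step 2: x^-=[0.0976]  P^-=[0.5612]  S=[1.0612]  K=[0.5288]  nu=[2.7424]  x^+=[1.5479]  P^+=[0.2644]
step 3: x^-=[1.2538]  P^-=[0.5335]  S=[1.0335]  K=[0.5162]  nu=[-2.7538]  x^+=[-0.1677]  P^+=[0.2581]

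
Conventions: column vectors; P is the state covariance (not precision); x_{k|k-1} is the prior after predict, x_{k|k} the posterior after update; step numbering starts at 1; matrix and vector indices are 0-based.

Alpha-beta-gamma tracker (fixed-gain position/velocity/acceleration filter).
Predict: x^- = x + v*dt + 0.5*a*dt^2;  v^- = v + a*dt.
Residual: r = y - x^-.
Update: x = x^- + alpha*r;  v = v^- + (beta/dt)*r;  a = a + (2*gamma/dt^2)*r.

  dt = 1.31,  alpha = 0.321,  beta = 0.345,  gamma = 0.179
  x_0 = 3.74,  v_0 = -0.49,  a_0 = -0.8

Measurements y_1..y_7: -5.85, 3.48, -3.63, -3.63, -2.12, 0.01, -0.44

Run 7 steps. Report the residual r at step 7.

resid = -15.2638

step 1: x_pred=2.4117  r=-8.2617  x^+=-0.2403  v^+=-3.7138  a^+=-2.5235
step 2: x_pred=-7.2707  r=10.7507  x^+=-3.8197  v^+=-4.1883  a^+=-0.2808
step 3: x_pred=-9.5472  r=5.9172  x^+=-7.6478  v^+=-2.9977  a^+=0.9536
step 4: x_pred=-10.7565  r=7.1265  x^+=-8.4689  v^+=0.1284  a^+=2.4403
step 5: x_pred=-6.2068  r=4.0868  x^+=-4.8949  v^+=4.4015  a^+=3.2929
step 6: x_pred=3.6965  r=-3.6865  x^+=2.5132  v^+=7.7443  a^+=2.5238
step 7: x_pred=14.8238  r=-15.2638  x^+=9.9241  v^+=7.0307  a^+=-0.6604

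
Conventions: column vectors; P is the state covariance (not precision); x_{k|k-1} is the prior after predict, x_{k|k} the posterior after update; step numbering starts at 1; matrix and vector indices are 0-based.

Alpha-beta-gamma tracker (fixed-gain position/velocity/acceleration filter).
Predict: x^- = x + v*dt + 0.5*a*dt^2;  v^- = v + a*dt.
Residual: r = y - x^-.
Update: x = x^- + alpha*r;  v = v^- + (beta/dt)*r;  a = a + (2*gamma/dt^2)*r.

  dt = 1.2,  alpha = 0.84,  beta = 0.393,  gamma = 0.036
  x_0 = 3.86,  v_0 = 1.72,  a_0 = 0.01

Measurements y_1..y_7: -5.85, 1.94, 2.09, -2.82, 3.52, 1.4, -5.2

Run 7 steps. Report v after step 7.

step 1: x_pred=5.9312  r=-11.7812  x^+=-3.9650  v^+=-2.1263  a^+=-0.5791
step 2: x_pred=-6.9335  r=8.8735  x^+=0.5202  v^+=0.0849  a^+=-0.1354
step 3: x_pred=0.5246  r=1.5654  x^+=1.8395  v^+=0.4351  a^+=-0.0571
step 4: x_pred=2.3205  r=-5.1405  x^+=-1.9975  v^+=-1.3170  a^+=-0.3141
step 5: x_pred=-3.8041  r=7.3241  x^+=2.3481  v^+=0.7047  a^+=0.0521
step 6: x_pred=3.2313  r=-1.8313  x^+=1.6930  v^+=0.1674  a^+=-0.0395
step 7: x_pred=1.8655  r=-7.0655  x^+=-4.0695  v^+=-2.1939  a^+=-0.3928

v_post = -2.1939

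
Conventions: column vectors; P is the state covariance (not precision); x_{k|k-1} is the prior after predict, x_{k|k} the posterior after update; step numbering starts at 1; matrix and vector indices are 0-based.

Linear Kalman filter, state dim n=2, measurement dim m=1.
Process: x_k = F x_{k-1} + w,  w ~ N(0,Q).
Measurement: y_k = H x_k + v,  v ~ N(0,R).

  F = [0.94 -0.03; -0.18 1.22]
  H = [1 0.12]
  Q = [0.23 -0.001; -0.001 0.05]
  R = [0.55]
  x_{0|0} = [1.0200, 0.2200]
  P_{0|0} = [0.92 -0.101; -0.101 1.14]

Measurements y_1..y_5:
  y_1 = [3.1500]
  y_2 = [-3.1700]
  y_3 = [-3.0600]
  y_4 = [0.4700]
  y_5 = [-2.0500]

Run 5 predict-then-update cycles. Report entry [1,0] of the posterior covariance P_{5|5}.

P_post[1,0] = -1.3076

step 1: x^-=[0.9522, 0.0848]  P^-=[1.0496 -0.3148; -0.3148 1.8209]  S=[1.5503]  K=[0.6527; -0.0621]  nu=[2.1876]  x^+=[2.3800, -0.0510]  P^+=[0.3892 -0.2519; -0.2519 1.8150]
step 2: x^-=[2.2388, -0.4906]  P^-=[0.5897 -0.4236; -0.4236 2.8747]  S=[1.0795]  K=[0.4992; -0.0728]  nu=[-5.3499]  x^+=[-0.4321, -0.1011]  P^+=[0.3207 -0.3843; -0.3843 2.8689]
step 3: x^-=[-0.4031, -0.0455]  P^-=[0.5376 -0.6031; -0.6031 4.4993]  S=[1.0077]  K=[0.4617; -0.0627]  nu=[-2.6514]  x^+=[-1.6273, 0.1207]  P^+=[0.3228 -0.5739; -0.5739 4.4954]
step 4: x^-=[-1.5333, 0.4402]  P^-=[0.5517 -0.8814; -0.8814 7.0034]  S=[0.9910]  K=[0.4499; -0.0414]  nu=[1.9505]  x^+=[-0.6557, 0.3594]  P^+=[0.3510 -0.8630; -0.8630 7.0017]
step 5: x^-=[-0.6271, 0.5565]  P^-=[0.5951 -1.3110; -1.3110 10.8617]  S=[0.9869]  K=[0.4436; -0.0077]  nu=[-1.4897]  x^+=[-1.2880, 0.5680]  P^+=[0.4009 -1.3076; -1.3076 10.8617]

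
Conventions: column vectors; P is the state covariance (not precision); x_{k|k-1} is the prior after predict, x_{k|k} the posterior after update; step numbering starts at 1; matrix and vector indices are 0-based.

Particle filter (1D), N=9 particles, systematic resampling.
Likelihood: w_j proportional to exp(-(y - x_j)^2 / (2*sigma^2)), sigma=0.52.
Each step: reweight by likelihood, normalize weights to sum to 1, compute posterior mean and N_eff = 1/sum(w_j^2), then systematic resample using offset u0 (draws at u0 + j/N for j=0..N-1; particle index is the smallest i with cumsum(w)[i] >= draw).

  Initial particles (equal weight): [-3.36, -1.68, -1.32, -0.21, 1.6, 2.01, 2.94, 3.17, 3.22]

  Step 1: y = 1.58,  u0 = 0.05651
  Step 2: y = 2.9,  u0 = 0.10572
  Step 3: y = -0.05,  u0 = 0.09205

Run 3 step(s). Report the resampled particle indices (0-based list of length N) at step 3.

step 1: w=[0.0000, 0.0000, 0.0000, 0.0015, 0.5673, 0.4033, 0.0186, 0.0053, 0.0039]  mean=1.8022  Neff=2.0621  idx=[4, 4, 4, 4, 4, 5, 5, 5, 5]
step 2: w=[0.0384, 0.0384, 0.0384, 0.0384, 0.0384, 0.2020, 0.2020, 0.2020, 0.2020]  mean=1.9313  Neff=5.8619  idx=[2, 5, 5, 6, 6, 7, 7, 8, 8]
step 3: w=[0.6755, 0.0406, 0.0406, 0.0406, 0.0406, 0.0406, 0.0406, 0.0406, 0.0406]  mean=1.7330  Neff=2.1300  idx=[0, 0, 0, 0, 0, 0, 3, 5, 8]

resampled_idx = [0, 0, 0, 0, 0, 0, 3, 5, 8]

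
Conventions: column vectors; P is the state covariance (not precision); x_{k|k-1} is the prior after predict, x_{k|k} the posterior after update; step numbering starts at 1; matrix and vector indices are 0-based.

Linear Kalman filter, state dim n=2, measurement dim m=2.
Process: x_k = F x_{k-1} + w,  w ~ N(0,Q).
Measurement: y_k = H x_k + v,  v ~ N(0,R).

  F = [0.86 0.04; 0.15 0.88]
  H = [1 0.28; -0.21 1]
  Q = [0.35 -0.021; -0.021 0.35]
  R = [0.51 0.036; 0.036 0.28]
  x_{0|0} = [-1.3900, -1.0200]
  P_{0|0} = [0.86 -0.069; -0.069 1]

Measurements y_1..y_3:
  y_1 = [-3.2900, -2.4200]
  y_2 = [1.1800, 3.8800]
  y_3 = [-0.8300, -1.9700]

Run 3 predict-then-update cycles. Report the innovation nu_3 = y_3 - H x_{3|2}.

step 1: x^-=[-1.2362, -1.1061]  P^-=[0.9829 0.0725; 0.0725 1.1255]  S=[1.6218 0.2130; 0.2130 1.4184]  K=[0.6437 -0.1911; 0.1390 0.7619]  nu=[-1.7441, -1.5735]  x^+=[-2.0582, -2.5473]  P^+=[0.3116 0.0351; 0.0351 0.2257]
step 2: x^-=[-1.8720, -2.5504]  P^-=[0.5832 0.0539; 0.0539 0.5411]  S=[1.1658 0.1158; 0.1158 0.8241]  K=[0.5288 -0.1575; 0.1140 0.6268]  nu=[3.7661, 6.0373]  x^+=[-0.8310, 1.6628]  P^+=[0.2560 0.0287; 0.0287 0.1856]
step 3: x^-=[-0.6482, 1.3386]  P^-=[0.5416 0.0405; 0.0405 0.5071]  S=[1.1140 0.1023; 0.1023 0.7940]  K=[0.5109 -0.1581; 0.1074 0.6141]  nu=[-0.5566, -3.4447]  x^+=[-0.3878, -0.8367]  P^+=[0.2475 0.0261; 0.0261 0.1813]

innov = [-0.5566, -3.4447]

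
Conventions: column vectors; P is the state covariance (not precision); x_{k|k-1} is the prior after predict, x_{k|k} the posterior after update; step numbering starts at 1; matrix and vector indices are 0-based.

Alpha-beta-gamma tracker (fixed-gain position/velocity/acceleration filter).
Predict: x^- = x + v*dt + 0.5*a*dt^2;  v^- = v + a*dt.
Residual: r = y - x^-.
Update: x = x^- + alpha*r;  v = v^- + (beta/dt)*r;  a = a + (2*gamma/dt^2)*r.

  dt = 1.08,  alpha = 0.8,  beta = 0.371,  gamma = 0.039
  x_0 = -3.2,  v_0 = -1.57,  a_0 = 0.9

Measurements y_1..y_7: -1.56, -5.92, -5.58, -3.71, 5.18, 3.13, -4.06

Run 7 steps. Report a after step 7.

step 1: x_pred=-4.3707  r=2.8107  x^+=-2.1221  v^+=0.3675  a^+=1.0880
step 2: x_pred=-1.0907  r=-4.8293  x^+=-4.9541  v^+=-0.1164  a^+=0.7650
step 3: x_pred=-4.6337  r=-0.9463  x^+=-5.3907  v^+=0.3847  a^+=0.7017
step 4: x_pred=-4.5660  r=0.8560  x^+=-3.8812  v^+=1.4366  a^+=0.7590
step 5: x_pred=-1.8870  r=7.0670  x^+=3.7666  v^+=4.6840  a^+=1.2316
step 6: x_pred=9.5435  r=-6.4135  x^+=4.4127  v^+=3.8109  a^+=0.8027
step 7: x_pred=8.9966  r=-13.0566  x^+=-1.4487  v^+=0.1926  a^+=-0.0705

a_post = -0.0705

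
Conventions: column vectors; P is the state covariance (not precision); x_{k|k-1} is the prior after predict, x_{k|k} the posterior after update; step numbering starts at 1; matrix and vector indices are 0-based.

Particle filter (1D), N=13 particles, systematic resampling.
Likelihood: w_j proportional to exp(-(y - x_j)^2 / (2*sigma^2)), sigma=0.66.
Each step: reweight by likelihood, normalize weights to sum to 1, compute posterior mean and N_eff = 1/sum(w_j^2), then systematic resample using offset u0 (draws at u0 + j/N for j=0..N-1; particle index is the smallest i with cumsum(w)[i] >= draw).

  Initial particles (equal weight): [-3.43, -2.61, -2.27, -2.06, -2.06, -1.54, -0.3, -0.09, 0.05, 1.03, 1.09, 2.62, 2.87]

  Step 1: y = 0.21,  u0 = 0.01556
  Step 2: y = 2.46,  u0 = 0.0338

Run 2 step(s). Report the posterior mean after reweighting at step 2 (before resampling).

step 1: w=[0.0000, 0.0000, 0.0002, 0.0008, 0.0008, 0.0084, 0.2104, 0.2558, 0.2754, 0.1311, 0.1166, 0.0004, 0.0001]  mean=0.1741  Neff=4.6208  idx=[6, 6, 6, 7, 7, 7, 8, 8, 8, 8, 9, 9, 10]
step 2: w=[0.0005, 0.0005, 0.0005, 0.0018, 0.0018, 0.0018, 0.0040, 0.0040, 0.0040, 0.0040, 0.3041, 0.3041, 0.3687]  mean=1.0281  Neff=3.1160  idx=[10, 10, 10, 10, 11, 11, 11, 11, 12, 12, 12, 12, 12]

post_mean = 1.0281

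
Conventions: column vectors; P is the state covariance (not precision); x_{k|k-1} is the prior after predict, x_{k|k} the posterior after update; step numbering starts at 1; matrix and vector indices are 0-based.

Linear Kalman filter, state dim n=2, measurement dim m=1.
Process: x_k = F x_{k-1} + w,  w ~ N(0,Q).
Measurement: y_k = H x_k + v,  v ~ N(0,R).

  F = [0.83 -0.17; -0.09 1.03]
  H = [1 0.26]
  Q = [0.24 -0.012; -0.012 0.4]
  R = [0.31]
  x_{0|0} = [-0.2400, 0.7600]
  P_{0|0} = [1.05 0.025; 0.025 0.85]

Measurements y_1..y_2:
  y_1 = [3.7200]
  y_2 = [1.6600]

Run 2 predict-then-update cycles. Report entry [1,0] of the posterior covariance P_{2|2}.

step 1: x^-=[-0.3284, 0.8044]  P^-=[0.9809 -0.2175; -0.2175 1.3056]  S=[1.2660]  K=[0.7301; 0.0963]  nu=[3.8393]  x^+=[2.4746, 1.1742]  P^+=[0.3060 -0.3065; -0.3065 1.2939]
step 2: x^-=[1.8543, 0.9867]  P^-=[0.5747 -0.5282; -0.5282 1.8320]  S=[0.7339]  K=[0.5960; -0.0707]  nu=[-0.4509]  x^+=[1.5856, 1.0186]  P^+=[0.3140 -0.4973; -0.4973 1.8283]

P_post[1,0] = -0.4973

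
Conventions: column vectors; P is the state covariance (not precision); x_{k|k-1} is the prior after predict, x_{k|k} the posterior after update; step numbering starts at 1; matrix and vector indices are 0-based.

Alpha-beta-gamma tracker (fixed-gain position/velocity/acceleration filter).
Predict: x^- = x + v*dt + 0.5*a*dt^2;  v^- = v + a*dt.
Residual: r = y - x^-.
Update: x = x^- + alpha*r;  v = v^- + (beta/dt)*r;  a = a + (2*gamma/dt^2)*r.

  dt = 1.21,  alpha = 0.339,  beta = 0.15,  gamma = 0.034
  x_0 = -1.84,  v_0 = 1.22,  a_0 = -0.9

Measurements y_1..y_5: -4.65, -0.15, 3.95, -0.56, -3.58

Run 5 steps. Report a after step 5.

a_post = -0.3383

step 1: x_pred=-1.0226  r=-3.6274  x^+=-2.2523  v^+=-0.3187  a^+=-1.0685
step 2: x_pred=-3.4201  r=3.2701  x^+=-2.3115  v^+=-1.2061  a^+=-0.9166
step 3: x_pred=-4.4419  r=8.3919  x^+=-1.5971  v^+=-1.2749  a^+=-0.5268
step 4: x_pred=-3.5254  r=2.9654  x^+=-2.5201  v^+=-1.5448  a^+=-0.3891
step 5: x_pred=-4.6741  r=1.0941  x^+=-4.3032  v^+=-1.8799  a^+=-0.3383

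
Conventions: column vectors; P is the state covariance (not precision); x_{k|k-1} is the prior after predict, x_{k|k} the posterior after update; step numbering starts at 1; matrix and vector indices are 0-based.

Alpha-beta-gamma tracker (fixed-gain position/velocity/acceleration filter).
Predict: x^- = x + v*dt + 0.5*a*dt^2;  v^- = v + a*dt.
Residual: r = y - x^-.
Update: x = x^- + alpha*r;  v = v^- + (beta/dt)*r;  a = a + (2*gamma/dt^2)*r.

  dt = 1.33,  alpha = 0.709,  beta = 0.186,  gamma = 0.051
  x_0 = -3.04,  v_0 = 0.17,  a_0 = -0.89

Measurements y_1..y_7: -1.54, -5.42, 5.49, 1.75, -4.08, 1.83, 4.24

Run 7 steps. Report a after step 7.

step 1: x_pred=-3.6011  r=2.0611  x^+=-2.1398  v^+=-0.7255  a^+=-0.7712
step 2: x_pred=-3.7867  r=-1.6333  x^+=-4.9447  v^+=-1.9795  a^+=-0.8653
step 3: x_pred=-8.3428  r=13.8328  x^+=1.4647  v^+=-1.1959  a^+=-0.0677
step 4: x_pred=-0.1858  r=1.9358  x^+=1.1867  v^+=-1.0152  a^+=0.0439
step 5: x_pred=-0.1247  r=-3.9553  x^+=-2.9290  v^+=-1.5099  a^+=-0.1841
step 6: x_pred=-5.1001  r=6.9301  x^+=-0.1867  v^+=-0.7857  a^+=0.2155
step 7: x_pred=-1.0411  r=5.2811  x^+=2.7032  v^+=0.2394  a^+=0.5200

a_post = 0.5200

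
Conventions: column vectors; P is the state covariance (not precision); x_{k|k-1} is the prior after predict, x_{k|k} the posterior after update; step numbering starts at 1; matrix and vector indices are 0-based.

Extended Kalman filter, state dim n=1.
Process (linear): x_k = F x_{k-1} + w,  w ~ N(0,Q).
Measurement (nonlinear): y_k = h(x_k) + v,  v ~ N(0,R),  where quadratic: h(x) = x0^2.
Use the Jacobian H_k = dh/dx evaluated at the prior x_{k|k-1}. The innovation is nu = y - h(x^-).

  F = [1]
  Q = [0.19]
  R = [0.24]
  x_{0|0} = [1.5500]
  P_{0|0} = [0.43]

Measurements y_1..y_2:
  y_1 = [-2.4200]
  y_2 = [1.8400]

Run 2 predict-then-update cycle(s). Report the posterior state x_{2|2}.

step 1: x^-=[1.5500]  P^-=[0.6200]  H_jac=[3.1000]  S=[6.1982]  K=[0.3101]  nu=[-4.8225]  x^+=[0.0546]  P^+=[0.0240]
step 2: x^-=[0.0546]  P^-=[0.2140]  H_jac=[0.1092]  S=[0.2426]  K=[0.0963]  nu=[1.8370]  x^+=[0.2316]  P^+=[0.2118]

x_post = [0.2316]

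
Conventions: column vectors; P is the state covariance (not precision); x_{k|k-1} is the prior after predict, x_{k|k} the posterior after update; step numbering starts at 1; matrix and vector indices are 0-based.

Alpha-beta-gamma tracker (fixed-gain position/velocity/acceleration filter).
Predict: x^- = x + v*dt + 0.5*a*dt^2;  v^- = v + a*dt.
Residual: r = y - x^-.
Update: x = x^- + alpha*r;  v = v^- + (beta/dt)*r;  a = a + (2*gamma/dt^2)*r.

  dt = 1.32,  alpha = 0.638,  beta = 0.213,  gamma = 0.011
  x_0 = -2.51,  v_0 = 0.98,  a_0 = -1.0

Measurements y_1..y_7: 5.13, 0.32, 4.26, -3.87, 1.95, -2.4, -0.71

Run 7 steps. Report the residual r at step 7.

step 1: x_pred=-2.0876  r=7.2176  x^+=2.5172  v^+=0.8247  a^+=-0.9089
step 2: x_pred=2.8140  r=-2.4940  x^+=1.2228  v^+=-0.7775  a^+=-0.9404
step 3: x_pred=-0.6227  r=4.8827  x^+=2.4925  v^+=-1.2309  a^+=-0.8787
step 4: x_pred=0.1022  r=-3.9722  x^+=-2.4321  v^+=-3.0317  a^+=-0.9289
step 5: x_pred=-7.2432  r=9.1932  x^+=-1.3779  v^+=-2.7744  a^+=-0.8128
step 6: x_pred=-5.7482  r=3.3482  x^+=-3.6121  v^+=-3.3070  a^+=-0.7705
step 7: x_pred=-8.6485  r=7.9385  x^+=-3.5837  v^+=-3.0431  a^+=-0.6703

resid = 7.9385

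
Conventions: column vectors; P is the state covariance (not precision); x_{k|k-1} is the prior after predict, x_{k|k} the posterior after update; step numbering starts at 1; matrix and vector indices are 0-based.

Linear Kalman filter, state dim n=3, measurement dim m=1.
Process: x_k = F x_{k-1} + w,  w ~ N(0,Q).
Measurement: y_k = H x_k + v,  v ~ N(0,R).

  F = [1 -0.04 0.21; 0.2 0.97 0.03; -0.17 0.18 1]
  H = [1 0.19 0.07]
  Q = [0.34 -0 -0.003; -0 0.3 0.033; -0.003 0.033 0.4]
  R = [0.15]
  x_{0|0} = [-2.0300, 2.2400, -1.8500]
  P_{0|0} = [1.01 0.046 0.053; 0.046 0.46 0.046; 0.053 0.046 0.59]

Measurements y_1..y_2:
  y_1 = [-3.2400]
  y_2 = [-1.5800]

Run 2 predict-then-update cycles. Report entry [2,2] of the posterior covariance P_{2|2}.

P_post[2,2] = 1.4447

step 1: x^-=[-2.5081, 1.7113, -1.1017]  P^-=[1.3946 0.2453 0.0055; 0.2453 0.7949 0.1459; 0.0055 0.1459 1.0298]  S=[1.6762]  K=[0.8600; 0.2425; 0.0628]  nu=[-0.9799]  x^+=[-3.3509, 1.4736, -1.1633]  P^+=[0.1548 -0.1044 -0.0851; -0.1044 0.6963 0.1204; -0.0851 0.1204 1.0232]
step 2: x^-=[-3.6541, 0.7244, -0.3284]  P^-=[0.5116 -0.0717 0.0787; -0.0717 0.9278 0.2943; 0.0787 0.2943 1.5289]  S=[0.6942]  K=[0.7253; 0.1803; 0.3482]  nu=[1.9595]  x^+=[-2.2329, 1.0776, 0.3538]  P^+=[0.1464 -0.1625 -0.0966; -0.1625 0.9052 0.2508; -0.0966 0.2508 1.4447]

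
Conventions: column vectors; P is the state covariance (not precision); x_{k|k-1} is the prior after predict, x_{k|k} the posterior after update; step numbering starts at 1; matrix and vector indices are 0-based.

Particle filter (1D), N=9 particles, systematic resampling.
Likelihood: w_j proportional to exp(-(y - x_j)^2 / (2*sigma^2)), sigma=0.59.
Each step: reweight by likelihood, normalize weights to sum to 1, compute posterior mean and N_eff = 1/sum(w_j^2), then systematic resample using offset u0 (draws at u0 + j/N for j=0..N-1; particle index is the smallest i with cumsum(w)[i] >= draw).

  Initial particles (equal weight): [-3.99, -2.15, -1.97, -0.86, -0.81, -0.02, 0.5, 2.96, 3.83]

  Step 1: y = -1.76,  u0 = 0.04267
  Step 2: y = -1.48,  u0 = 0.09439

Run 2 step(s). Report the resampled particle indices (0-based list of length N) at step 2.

resampled_idx = [0, 2, 3, 4, 4, 5, 6, 7, 8]

step 1: w=[0.0003, 0.3431, 0.4007, 0.1334, 0.1168, 0.0055, 0.0003, 0.0000, 0.0000]  mean=-1.7375  Neff=3.2291  idx=[1, 1, 1, 2, 2, 2, 2, 3, 4]
step 2: w=[0.0953, 0.0953, 0.0953, 0.1286, 0.1286, 0.1286, 0.1286, 0.1045, 0.0953]  mean=-1.7949  Neff=8.8199  idx=[0, 2, 3, 4, 4, 5, 6, 7, 8]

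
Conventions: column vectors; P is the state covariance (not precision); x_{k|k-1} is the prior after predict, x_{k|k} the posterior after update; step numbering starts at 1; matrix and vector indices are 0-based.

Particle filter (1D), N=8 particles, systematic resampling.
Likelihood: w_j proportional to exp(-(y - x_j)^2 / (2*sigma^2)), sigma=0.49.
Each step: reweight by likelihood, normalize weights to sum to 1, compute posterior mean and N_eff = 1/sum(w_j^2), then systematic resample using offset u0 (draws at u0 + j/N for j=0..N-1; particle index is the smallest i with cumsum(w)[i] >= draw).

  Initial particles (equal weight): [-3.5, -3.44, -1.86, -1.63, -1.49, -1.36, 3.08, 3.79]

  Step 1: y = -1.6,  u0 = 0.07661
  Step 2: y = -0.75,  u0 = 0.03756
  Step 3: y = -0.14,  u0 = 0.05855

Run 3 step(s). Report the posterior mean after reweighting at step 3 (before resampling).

post_mean = -1.4181

step 1: w=[0.0001, 0.0002, 0.2329, 0.2676, 0.2614, 0.2378, 0.0000, 0.0000]  mean=-1.5835  Neff=3.9889  idx=[2, 2, 3, 3, 4, 4, 5, 5]
step 2: w=[0.0364, 0.0364, 0.0943, 0.0943, 0.1513, 0.1513, 0.2180, 0.2180]  mean=-1.4866  Neff=6.2004  idx=[1, 2, 4, 4, 5, 6, 7, 7]
step 3: w=[0.0098, 0.0458, 0.1048, 0.1048, 0.1048, 0.2100, 0.2100, 0.2100]  mean=-1.4181  Neff=5.9712  idx=[2, 3, 4, 5, 5, 6, 7, 7]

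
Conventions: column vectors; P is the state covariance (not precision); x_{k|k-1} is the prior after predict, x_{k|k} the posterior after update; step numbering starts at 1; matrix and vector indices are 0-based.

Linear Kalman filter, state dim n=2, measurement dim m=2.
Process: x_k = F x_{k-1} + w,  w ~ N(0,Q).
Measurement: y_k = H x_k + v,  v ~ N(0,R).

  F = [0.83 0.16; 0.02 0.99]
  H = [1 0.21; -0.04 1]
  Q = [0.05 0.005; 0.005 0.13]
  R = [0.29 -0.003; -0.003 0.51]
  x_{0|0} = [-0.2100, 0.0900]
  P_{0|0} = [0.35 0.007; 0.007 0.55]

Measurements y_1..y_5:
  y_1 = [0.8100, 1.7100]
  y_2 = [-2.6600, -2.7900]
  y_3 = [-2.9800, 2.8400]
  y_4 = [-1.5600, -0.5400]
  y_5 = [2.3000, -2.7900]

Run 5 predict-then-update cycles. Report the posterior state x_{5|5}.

step 1: x^-=[-0.1599, 0.0849]  P^-=[0.3071 0.1037; 0.1037 0.6695]  S=[0.6701 0.2281; 0.2281 1.1717]  K=[0.4971 -0.0188; 0.1834 0.5321]  nu=[0.9521, 1.6187]  x^+=[0.2830, 1.1209]  P^+=[0.1453 -0.0052; -0.0052 0.2706]
step 2: x^-=[0.4142, 1.1153]  P^-=[0.1556 0.0460; 0.0460 0.3951]  S=[0.4824 0.1193; 0.1193 0.9017]  K=[0.3430 -0.0013; 0.1648 0.4143]  nu=[-3.3084, -3.8887]  x^+=[-0.7154, -1.0411]  P^+=[0.0990 0.0023; 0.0023 0.2109]
step 3: x^-=[-0.7604, -1.0450]  P^-=[0.1242 0.0419; 0.0419 0.3368]  S=[0.4467 0.1043; 0.1043 0.8437]  K=[0.2961 0.0072; 0.1642 0.3770]  nu=[-2.0002, 3.8546]  x^+=[-1.3249, 0.0797]  P^+=[0.0846 0.0062; 0.0062 0.1920]
step 4: x^-=[-1.0870, 0.0524]  P^-=[0.1148 0.0419; 0.0419 0.3185]  S=[0.4364 0.1008; 0.1008 0.8253]  K=[0.2807 0.0109; 0.1652 0.3637]  nu=[-0.4840, -0.6359]  x^+=[-1.2298, -0.2588]  P^+=[0.0797 0.0079; 0.0079 0.1853]
step 5: x^-=[-1.0621, -0.2808]  P^-=[0.1118 0.0422; 0.0422 0.3119]  S=[0.4332 0.0999; 0.0999 0.8187]  K=[0.2755 0.0125; 0.1659 0.3587]  nu=[3.4211, -2.5517]  x^+=[-0.1513, -0.6285]  P^+=[0.0780 0.0087; 0.0087 0.1828]

x_post = [-0.1513, -0.6285]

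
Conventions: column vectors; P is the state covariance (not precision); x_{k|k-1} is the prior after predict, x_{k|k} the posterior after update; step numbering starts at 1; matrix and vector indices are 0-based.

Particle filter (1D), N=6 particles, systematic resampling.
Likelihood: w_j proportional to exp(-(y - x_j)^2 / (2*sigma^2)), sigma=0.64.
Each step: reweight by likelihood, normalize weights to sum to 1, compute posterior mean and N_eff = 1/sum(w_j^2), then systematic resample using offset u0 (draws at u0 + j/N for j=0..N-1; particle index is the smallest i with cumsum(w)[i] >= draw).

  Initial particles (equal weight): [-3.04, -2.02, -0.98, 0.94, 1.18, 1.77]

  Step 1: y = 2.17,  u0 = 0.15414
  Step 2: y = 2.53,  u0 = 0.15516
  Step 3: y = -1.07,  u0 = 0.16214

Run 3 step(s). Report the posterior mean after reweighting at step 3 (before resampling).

post_mean = 1.7700

step 1: w=[0.0000, 0.0000, 0.0000, 0.1230, 0.2357, 0.6413]  mean=1.5289  Neff=2.0748  idx=[4, 4, 5, 5, 5, 5]
step 2: w=[0.0493, 0.0493, 0.2253, 0.2253, 0.2253, 0.2253]  mean=1.7118  Neff=4.8079  idx=[2, 2, 3, 4, 5, 5]
step 3: w=[0.1667, 0.1667, 0.1667, 0.1667, 0.1667, 0.1667]  mean=1.7700  Neff=6.0000  idx=[0, 1, 2, 3, 4, 5]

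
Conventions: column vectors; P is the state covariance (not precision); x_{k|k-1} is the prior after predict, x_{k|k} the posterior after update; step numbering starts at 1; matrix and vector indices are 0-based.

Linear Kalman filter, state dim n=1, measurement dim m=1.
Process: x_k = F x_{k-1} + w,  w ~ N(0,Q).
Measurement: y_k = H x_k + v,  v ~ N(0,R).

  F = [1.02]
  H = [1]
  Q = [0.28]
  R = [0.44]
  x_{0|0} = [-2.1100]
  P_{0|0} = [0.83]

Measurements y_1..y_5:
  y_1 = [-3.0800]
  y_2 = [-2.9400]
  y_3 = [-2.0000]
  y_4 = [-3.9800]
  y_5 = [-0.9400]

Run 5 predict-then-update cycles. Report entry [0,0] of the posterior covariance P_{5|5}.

step 1: x^-=[-2.1522]  P^-=[1.1435]  S=[1.5835]  K=[0.7221]  nu=[-0.9278]  x^+=[-2.8222]  P^+=[0.3177]
step 2: x^-=[-2.8786]  P^-=[0.6106]  S=[1.0506]  K=[0.5812]  nu=[-0.0614]  x^+=[-2.9143]  P^+=[0.2557]
step 3: x^-=[-2.9726]  P^-=[0.5461]  S=[0.9861]  K=[0.5538]  nu=[0.9726]  x^+=[-2.4340]  P^+=[0.2437]
step 4: x^-=[-2.4827]  P^-=[0.5335]  S=[0.9735]  K=[0.5480]  nu=[-1.4973]  x^+=[-3.3032]  P^+=[0.2411]
step 5: x^-=[-3.3693]  P^-=[0.5309]  S=[0.9709]  K=[0.5468]  nu=[2.4293]  x^+=[-2.0410]  P^+=[0.2406]

P_post[0,0] = 0.2406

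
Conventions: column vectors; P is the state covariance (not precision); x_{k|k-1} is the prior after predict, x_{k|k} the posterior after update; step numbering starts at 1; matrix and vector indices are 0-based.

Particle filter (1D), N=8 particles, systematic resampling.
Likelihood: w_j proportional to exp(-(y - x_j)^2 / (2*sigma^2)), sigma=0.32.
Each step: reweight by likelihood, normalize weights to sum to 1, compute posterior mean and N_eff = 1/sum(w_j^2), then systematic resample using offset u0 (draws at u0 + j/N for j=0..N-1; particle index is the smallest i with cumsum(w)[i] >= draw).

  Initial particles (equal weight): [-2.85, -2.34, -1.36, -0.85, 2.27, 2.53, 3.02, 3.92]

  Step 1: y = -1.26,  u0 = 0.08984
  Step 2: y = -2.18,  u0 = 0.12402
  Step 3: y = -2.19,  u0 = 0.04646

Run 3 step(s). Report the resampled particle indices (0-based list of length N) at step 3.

step 1: w=[0.0000, 0.0024, 0.6823, 0.3153, 0.0000, 0.0000, 0.0000, 0.0000]  mean=-1.2016  Neff=1.7701  idx=[2, 2, 2, 2, 2, 3, 3, 3]
step 2: w=[0.1994, 0.1994, 0.1994, 0.1994, 0.1994, 0.0009, 0.0009, 0.0009]  mean=-1.3586  Neff=5.0283  idx=[0, 1, 1, 2, 3, 3, 4, 6]
step 3: w=[0.1428, 0.1428, 0.1428, 0.1428, 0.1428, 0.1428, 0.1428, 0.0006]  mean=-1.3597  Neff=7.0090  idx=[0, 1, 2, 2, 3, 4, 5, 6]

resampled_idx = [0, 1, 2, 2, 3, 4, 5, 6]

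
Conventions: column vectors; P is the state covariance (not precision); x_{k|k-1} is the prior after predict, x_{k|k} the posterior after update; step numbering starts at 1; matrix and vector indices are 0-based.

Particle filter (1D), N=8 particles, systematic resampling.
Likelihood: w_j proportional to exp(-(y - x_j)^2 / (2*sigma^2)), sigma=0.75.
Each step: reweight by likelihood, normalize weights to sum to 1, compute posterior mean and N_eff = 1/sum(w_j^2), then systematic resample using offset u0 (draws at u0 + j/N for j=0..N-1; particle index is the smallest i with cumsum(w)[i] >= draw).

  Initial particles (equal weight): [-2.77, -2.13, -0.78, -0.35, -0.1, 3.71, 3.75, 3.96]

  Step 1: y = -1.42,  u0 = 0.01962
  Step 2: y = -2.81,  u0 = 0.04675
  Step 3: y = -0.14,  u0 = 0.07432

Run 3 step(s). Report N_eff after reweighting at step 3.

N_eff = 5.4256

step 1: w=[0.0940, 0.3034, 0.3300, 0.1717, 0.1009, 0.0000, 0.0000, 0.0000]  mean=-1.2342  Neff=4.0088  idx=[0, 1, 1, 1, 2, 2, 3, 3]
step 2: w=[0.3276, 0.2175, 0.2175, 0.2175, 0.0084, 0.0084, 0.0015, 0.0015]  mean=-2.3116  Neff=4.0095  idx=[0, 0, 0, 1, 2, 2, 3, 3]
step 3: w=[0.0138, 0.0138, 0.0138, 0.1917, 0.1917, 0.1917, 0.1917, 0.1917]  mean=-2.1566  Neff=5.4256  idx=[3, 3, 4, 5, 5, 6, 7, 7]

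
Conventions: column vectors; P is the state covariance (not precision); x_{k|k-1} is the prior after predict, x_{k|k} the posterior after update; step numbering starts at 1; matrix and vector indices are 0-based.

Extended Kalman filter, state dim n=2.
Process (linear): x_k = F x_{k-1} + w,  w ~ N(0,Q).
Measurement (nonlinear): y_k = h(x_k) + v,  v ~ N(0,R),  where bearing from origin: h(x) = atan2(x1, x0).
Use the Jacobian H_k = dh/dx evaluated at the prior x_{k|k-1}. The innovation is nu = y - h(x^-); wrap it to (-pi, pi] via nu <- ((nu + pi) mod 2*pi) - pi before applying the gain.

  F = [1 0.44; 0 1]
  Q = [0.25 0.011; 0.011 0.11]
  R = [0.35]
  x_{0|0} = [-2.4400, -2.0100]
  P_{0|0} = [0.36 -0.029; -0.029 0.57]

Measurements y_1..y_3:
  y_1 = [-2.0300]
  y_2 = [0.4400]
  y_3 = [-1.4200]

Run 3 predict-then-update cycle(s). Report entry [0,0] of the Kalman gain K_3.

K[0,0] = 0.1226

step 1: x^-=[-3.3244, -2.0100]  P^-=[0.6948 0.2328; 0.2328 0.6800]  H_jac=[0.1332 -0.2203]  S=[0.3817]  K=[0.1081; -0.3112]  nu=[0.5678]  x^+=[-3.2630, -2.1867]  P^+=[0.6904 0.2456; 0.2456 0.6430]
step 2: x^-=[-4.2252, -2.1867]  P^-=[1.2810 0.5396; 0.5396 0.7530]  H_jac=[0.0966 -0.1867]  S=[0.3687]  K=[0.0625; -0.2399]  nu=[3.1040]  x^+=[-4.0312, -2.9312]  P^+=[1.2796 0.5451; 0.5451 0.7318]
step 3: x^-=[-5.3210, -2.9312]  P^-=[2.1510 0.8781; 0.8781 0.8418]  H_jac=[0.0794 -0.1442]  S=[0.3610]  K=[0.1226; -0.1430]  nu=[1.2181]  x^+=[-5.1717, -3.1054]  P^+=[2.1455 0.8844; 0.8844 0.8344]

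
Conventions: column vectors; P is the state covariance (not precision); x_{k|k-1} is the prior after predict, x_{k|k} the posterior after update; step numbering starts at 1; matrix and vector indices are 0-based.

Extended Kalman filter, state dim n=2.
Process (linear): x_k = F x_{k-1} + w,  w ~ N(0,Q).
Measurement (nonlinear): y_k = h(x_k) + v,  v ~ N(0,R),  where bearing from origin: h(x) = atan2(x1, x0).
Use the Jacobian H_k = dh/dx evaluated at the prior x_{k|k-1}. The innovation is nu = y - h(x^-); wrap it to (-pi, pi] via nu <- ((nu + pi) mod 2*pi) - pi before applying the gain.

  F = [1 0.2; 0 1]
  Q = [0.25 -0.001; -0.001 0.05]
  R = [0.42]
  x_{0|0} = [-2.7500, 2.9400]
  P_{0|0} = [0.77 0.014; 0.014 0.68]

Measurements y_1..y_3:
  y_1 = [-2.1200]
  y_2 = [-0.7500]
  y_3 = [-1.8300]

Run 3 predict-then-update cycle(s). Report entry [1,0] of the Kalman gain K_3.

K[1,0] = -0.3745

step 1: x^-=[-2.1620, 2.9400]  P^-=[1.0528 0.1490; 0.1490 0.7300]  H_jac=[-0.2208 -0.1623]  S=[0.5012]  K=[-0.5119; -0.3021]  nu=[1.9583]  x^+=[-3.1646, 2.3485]  P^+=[0.9214 0.0715; 0.0715 0.6843]
step 2: x^-=[-2.6949, 2.3485]  P^-=[1.2274 0.2073; 0.2073 0.7343]  H_jac=[-0.1838 -0.2109]  S=[0.5102]  K=[-0.5279; -0.3782]  nu=[3.1084]  x^+=[-4.3357, 1.1728]  P^+=[1.0852 0.1055; 0.1055 0.6613]
step 3: x^-=[-4.1012, 1.1728]  P^-=[1.4039 0.2367; 0.2367 0.7113]  H_jac=[-0.0645 -0.2254]  S=[0.4688]  K=[-0.3068; -0.3745]  nu=[1.5901]  x^+=[-4.5890, 0.5773]  P^+=[1.3597 0.1829; 0.1829 0.6455]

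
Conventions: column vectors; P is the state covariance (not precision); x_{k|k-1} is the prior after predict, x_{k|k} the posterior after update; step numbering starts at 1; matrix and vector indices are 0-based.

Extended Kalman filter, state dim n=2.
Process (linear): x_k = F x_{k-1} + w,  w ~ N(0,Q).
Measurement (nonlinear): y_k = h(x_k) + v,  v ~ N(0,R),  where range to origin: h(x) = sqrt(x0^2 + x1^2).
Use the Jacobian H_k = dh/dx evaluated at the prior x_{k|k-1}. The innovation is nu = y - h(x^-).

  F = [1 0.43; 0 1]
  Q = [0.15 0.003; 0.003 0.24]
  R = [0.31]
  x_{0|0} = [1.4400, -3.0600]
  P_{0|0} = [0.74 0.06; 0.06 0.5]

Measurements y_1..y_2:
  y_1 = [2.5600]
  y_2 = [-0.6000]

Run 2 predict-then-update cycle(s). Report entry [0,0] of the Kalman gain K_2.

step 1: x^-=[0.1242, -3.0600]  P^-=[1.0340 0.2780; 0.2780 0.7400]  H_jac=[0.0406 -0.9992]  S=[1.0280]  K=[-0.2294; -0.7083]  nu=[-0.5025]  x^+=[0.2395, -2.7041]  P^+=[0.9799 0.1110; 0.1110 0.2243]
step 2: x^-=[-0.9233, -2.7041]  P^-=[1.2668 0.2104; 0.2104 0.4643]  H_jac=[-0.3231 -0.9464]  S=[0.9867]  K=[-0.6166; -0.5142]  nu=[-3.4573]  x^+=[1.2086, -0.9264]  P^+=[0.8917 -0.1025; -0.1025 0.2034]

K[0,0] = -0.6166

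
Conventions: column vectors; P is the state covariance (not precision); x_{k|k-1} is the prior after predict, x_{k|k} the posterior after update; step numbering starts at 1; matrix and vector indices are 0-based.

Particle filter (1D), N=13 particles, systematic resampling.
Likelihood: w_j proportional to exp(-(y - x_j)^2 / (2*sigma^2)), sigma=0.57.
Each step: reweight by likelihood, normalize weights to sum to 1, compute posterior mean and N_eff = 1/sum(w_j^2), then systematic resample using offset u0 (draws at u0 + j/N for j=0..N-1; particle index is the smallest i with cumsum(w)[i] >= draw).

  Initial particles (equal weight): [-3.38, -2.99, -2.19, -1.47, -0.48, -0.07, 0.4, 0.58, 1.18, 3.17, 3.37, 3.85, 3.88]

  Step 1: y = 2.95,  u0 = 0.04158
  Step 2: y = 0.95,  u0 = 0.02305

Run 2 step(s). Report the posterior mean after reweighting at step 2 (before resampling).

step 1: w=[0.0000, 0.0000, 0.0000, 0.0000, 0.0000, 0.0000, 0.0000, 0.0001, 0.0036, 0.4125, 0.3387, 0.1278, 0.1174]  mean=3.4006  Neff=3.1750  idx=[9, 9, 9, 9, 9, 10, 10, 10, 10, 10, 11, 12, 12]
step 2: w=[0.1610, 0.1610, 0.1610, 0.1610, 0.1610, 0.0386, 0.0386, 0.0386, 0.0386, 0.0386, 0.0008, 0.0006, 0.0006]  mean=3.2099  Neff=7.2951  idx=[0, 0, 1, 1, 2, 2, 3, 3, 3, 4, 4, 6, 8]

post_mean = 3.2099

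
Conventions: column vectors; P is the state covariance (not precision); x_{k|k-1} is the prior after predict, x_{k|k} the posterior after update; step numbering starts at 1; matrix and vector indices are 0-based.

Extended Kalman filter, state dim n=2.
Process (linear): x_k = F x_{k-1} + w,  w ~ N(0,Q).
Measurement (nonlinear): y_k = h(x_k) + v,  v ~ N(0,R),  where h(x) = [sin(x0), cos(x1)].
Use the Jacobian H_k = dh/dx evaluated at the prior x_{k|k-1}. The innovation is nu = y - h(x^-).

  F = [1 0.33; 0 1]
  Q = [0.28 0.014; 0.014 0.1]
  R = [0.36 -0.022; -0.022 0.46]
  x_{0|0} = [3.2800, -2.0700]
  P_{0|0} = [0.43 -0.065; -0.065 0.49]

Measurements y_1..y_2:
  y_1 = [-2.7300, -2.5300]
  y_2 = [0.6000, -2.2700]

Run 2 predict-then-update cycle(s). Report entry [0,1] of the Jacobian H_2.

step 1: x^-=[2.5969, -2.0700]  P^-=[0.7205 0.1107; 0.1107 0.5900]  H_jac=[-0.8553 0.0000; 0.0000 0.8780]  S=[0.8870 -0.1051; -0.1051 0.9148]  K=[-0.6915 0.0268; -0.0402 0.5616]  nu=[-3.2482, -2.0513]  x^+=[4.7881, -3.0916]  P^+=[0.2918 0.0314; 0.0314 0.2953]
step 2: x^-=[3.7679, -3.0916]  P^-=[0.6246 0.1428; 0.1428 0.3953]  H_jac=[-0.8102 0.0000; 0.0000 0.0500]  S=[0.7700 -0.0278; -0.0278 0.4610]  K=[-0.6581 -0.0242; -0.1490 0.0339]  nu=[1.1861, -1.2713]  x^+=[3.0180, -3.3114]  P^+=[0.2917 0.0671; 0.0671 0.3774]

H_jac[0,1] = 0.0000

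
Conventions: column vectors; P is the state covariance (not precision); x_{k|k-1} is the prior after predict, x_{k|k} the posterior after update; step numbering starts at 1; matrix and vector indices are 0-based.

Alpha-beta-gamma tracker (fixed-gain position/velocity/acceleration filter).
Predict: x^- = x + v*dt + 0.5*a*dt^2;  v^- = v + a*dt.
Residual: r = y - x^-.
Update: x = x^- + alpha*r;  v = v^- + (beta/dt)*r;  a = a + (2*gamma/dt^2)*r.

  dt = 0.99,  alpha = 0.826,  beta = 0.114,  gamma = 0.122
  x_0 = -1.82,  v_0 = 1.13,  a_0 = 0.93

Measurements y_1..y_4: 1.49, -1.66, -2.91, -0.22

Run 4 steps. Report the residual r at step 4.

resid = 0.1991

step 1: x_pred=-0.2456  r=1.7356  x^+=1.1880  v^+=2.2506  a^+=1.3621
step 2: x_pred=4.0835  r=-5.7435  x^+=-0.6606  v^+=2.9376  a^+=-0.0678
step 3: x_pred=2.2144  r=-5.1244  x^+=-2.0184  v^+=2.2804  a^+=-1.3435
step 4: x_pred=-0.4191  r=0.1991  x^+=-0.2547  v^+=0.9732  a^+=-1.2940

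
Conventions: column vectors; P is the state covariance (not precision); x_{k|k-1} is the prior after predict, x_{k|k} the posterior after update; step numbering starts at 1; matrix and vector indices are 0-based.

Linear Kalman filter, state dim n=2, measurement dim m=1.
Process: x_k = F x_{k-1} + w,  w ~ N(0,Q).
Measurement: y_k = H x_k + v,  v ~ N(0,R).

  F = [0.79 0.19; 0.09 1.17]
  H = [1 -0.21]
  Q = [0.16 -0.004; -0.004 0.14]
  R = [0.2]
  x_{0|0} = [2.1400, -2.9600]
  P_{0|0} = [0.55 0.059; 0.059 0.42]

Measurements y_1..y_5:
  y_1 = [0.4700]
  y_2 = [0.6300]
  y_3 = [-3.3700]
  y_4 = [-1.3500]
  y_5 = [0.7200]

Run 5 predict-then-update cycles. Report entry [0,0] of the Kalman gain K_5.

step 1: x^-=[1.1282, -3.2706]  P^-=[0.5361 0.1840; 0.1840 0.7318]  S=[0.6911]  K=[0.7198; 0.0439]  nu=[-1.3450]  x^+=[0.1600, -3.3296]  P^+=[0.1780 0.1622; 0.1622 0.7305]
step 2: x^-=[-0.5062, -3.8813]  P^-=[0.3462 0.3237; 0.3237 1.1756]  S=[0.4620]  K=[0.6021; 0.1663]  nu=[0.3212]  x^+=[-0.3129, -3.8278]  P^+=[0.1787 0.2775; 0.2775 1.1628]
step 3: x^-=[-0.9745, -4.5067]  P^-=[0.3968 0.5284; 0.5284 1.7916]  S=[0.4539]  K=[0.6297; 0.3352]  nu=[-3.3420]  x^+=[-3.0790, -5.6270]  P^+=[0.2168 0.4326; 0.4326 1.7406]
step 4: x^-=[-3.5016, -6.8607]  P^-=[0.4880 0.8056; 0.8056 2.6156]  S=[0.4650]  K=[0.6856; 0.5512]  nu=[0.7108]  x^+=[-3.0142, -6.4689]  P^+=[0.2694 0.6298; 0.6298 2.4743]
step 5: x^-=[-3.6103, -7.8399]  P^-=[0.6065 1.1581; 1.1581 3.6619]  S=[0.4816]  K=[0.7544; 0.8080]  nu=[2.6839]  x^+=[-1.5856, -5.6714]  P^+=[0.3324 0.8646; 0.8646 3.3475]

K[0,0] = 0.7544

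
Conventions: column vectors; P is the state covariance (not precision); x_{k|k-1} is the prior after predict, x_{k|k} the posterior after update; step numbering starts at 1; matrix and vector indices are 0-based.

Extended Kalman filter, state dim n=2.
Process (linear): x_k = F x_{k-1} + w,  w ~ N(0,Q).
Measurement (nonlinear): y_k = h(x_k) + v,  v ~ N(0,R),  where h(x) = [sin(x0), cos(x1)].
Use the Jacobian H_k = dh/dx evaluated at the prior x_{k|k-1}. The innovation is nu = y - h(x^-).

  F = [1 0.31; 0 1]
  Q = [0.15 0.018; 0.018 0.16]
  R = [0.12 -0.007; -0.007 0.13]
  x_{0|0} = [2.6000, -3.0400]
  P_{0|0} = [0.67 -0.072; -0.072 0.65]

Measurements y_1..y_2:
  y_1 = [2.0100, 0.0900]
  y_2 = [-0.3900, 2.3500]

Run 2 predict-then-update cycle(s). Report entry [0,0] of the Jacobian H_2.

H_jac[0,0] = 0.9226

step 1: x^-=[1.6576, -3.0400]  P^-=[0.8378 0.1475; 0.1475 0.8100]  H_jac=[-0.0867 0.0000; 0.0000 0.1014]  S=[0.1263 -0.0083; -0.0083 0.1383]  K=[-0.5703 0.0739; -0.0625 0.5901]  nu=[1.0138, 1.0848]  x^+=[1.1597, -2.4632]  P^+=[0.7953 0.1341; 0.1341 0.7607]
step 2: x^-=[0.3961, -2.4632]  P^-=[1.1016 0.3880; 0.3880 0.9207]  H_jac=[0.9226 0.0000; 0.0000 0.6276]  S=[1.0576 0.2176; 0.2176 0.4926]  K=[0.9452 0.0767; 0.1068 1.1258]  nu=[-0.7758, 3.1286]  x^+=[-0.0972, 0.9761]  P^+=[0.1224 0.0053; 0.0053 0.2320]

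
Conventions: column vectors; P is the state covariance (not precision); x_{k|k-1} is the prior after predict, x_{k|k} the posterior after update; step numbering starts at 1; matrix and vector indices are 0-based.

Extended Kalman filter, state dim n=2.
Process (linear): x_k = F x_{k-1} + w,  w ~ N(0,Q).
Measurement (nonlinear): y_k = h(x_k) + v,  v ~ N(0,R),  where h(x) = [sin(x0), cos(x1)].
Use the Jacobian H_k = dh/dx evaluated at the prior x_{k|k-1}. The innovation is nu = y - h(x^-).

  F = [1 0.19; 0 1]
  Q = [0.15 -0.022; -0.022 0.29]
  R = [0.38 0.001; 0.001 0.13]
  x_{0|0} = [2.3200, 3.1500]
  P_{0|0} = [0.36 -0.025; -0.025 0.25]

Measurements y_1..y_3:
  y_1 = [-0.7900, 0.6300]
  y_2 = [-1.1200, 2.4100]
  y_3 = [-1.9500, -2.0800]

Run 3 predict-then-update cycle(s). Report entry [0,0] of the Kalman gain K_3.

K[0,0] = 0.4713

step 1: x^-=[2.9185, 3.1500]  P^-=[0.5095 0.0005; 0.0005 0.5400]  H_jac=[-0.9752 0.0000; 0.0000 0.0084]  S=[0.8646 0.0010; 0.0010 0.1300]  K=[-0.5747 0.0044; -0.0006 0.0349]  nu=[-1.0112, 1.6300]  x^+=[3.5069, 3.2075]  P^+=[0.2239 0.0002; 0.0002 0.5398]
step 2: x^-=[4.1164, 3.2075]  P^-=[0.3935 0.0808; 0.0808 0.8298]  H_jac=[-0.5614 0.0000; 0.0000 0.0659]  S=[0.5040 -0.0020; -0.0020 0.1336]  K=[-0.4382 0.0333; -0.0884 0.4079]  nu=[-0.2924, 3.4078]  x^+=[4.3580, 4.6234]  P^+=[0.2965 0.0591; 0.0591 0.8035]
step 3: x^-=[5.2365, 4.6234]  P^-=[0.4980 0.1898; 0.1898 1.0935]  H_jac=[0.5004 0.0000; 0.0000 0.9960]  S=[0.5047 0.0956; 0.0956 1.2149]  K=[0.4713 0.1185; 0.0186 0.8951]  nu=[-1.0842, -1.9912]  x^+=[4.4895, 2.8210]  P^+=[0.3581 0.0159; 0.0159 0.1168]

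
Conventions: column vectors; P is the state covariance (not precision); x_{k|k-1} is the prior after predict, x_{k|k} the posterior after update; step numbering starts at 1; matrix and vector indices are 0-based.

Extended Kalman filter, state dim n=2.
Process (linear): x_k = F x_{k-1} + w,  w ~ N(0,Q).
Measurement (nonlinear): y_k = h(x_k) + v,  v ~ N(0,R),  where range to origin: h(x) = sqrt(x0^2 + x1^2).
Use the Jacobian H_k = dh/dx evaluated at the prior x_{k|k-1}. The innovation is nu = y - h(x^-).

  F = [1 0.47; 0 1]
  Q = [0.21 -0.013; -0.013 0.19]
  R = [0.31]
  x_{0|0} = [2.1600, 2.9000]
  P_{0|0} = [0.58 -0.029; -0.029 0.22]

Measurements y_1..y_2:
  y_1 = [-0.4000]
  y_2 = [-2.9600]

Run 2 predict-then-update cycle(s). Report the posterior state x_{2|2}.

x_post = [-0.7051, -0.9740]

step 1: x^-=[3.5230, 2.9000]  P^-=[0.8113 0.0614; 0.0614 0.4100]  H_jac=[0.7721 0.6355]  S=[1.0195]  K=[0.6527; 0.3021]  nu=[-4.9631]  x^+=[0.2836, 1.4007]  P^+=[0.3770 -0.1396; -0.1396 0.3170]
step 2: x^-=[0.9419, 1.4007]  P^-=[0.5258 -0.0036; -0.0036 0.5070]  H_jac=[0.5580 0.8298]  S=[0.8194]  K=[0.3543; 0.5109]  nu=[-4.6480]  x^+=[-0.7051, -0.9740]  P^+=[0.4229 -0.1520; -0.1520 0.2931]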